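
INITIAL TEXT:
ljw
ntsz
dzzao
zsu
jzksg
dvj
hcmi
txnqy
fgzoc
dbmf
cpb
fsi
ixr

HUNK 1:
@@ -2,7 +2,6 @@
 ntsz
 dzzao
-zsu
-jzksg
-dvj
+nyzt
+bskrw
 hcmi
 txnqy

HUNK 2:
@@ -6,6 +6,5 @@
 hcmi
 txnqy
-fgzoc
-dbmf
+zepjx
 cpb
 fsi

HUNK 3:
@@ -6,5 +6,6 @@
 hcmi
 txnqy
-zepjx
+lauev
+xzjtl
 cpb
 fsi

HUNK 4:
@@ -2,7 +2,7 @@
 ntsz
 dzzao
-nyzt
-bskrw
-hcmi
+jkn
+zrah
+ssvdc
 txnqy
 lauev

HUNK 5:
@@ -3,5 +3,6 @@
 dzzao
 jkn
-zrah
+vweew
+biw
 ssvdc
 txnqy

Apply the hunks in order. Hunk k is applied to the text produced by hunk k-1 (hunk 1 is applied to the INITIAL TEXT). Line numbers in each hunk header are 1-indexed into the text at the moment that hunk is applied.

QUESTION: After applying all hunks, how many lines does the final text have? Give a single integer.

Answer: 13

Derivation:
Hunk 1: at line 2 remove [zsu,jzksg,dvj] add [nyzt,bskrw] -> 12 lines: ljw ntsz dzzao nyzt bskrw hcmi txnqy fgzoc dbmf cpb fsi ixr
Hunk 2: at line 6 remove [fgzoc,dbmf] add [zepjx] -> 11 lines: ljw ntsz dzzao nyzt bskrw hcmi txnqy zepjx cpb fsi ixr
Hunk 3: at line 6 remove [zepjx] add [lauev,xzjtl] -> 12 lines: ljw ntsz dzzao nyzt bskrw hcmi txnqy lauev xzjtl cpb fsi ixr
Hunk 4: at line 2 remove [nyzt,bskrw,hcmi] add [jkn,zrah,ssvdc] -> 12 lines: ljw ntsz dzzao jkn zrah ssvdc txnqy lauev xzjtl cpb fsi ixr
Hunk 5: at line 3 remove [zrah] add [vweew,biw] -> 13 lines: ljw ntsz dzzao jkn vweew biw ssvdc txnqy lauev xzjtl cpb fsi ixr
Final line count: 13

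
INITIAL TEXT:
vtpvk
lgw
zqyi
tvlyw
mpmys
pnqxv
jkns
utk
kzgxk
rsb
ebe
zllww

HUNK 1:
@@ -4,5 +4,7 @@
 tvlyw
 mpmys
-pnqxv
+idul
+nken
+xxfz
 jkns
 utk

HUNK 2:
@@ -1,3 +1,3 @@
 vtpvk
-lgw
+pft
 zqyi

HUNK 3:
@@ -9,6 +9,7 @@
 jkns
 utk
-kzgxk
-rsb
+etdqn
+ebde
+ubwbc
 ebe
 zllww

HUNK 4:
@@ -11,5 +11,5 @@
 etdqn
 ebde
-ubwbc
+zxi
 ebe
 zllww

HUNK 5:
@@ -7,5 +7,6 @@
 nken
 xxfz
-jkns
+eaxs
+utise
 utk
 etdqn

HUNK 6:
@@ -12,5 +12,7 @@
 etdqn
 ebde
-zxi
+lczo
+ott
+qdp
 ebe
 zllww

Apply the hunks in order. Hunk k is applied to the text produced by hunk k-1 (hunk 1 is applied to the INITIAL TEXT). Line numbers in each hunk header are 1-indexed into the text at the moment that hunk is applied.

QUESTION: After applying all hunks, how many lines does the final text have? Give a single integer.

Answer: 18

Derivation:
Hunk 1: at line 4 remove [pnqxv] add [idul,nken,xxfz] -> 14 lines: vtpvk lgw zqyi tvlyw mpmys idul nken xxfz jkns utk kzgxk rsb ebe zllww
Hunk 2: at line 1 remove [lgw] add [pft] -> 14 lines: vtpvk pft zqyi tvlyw mpmys idul nken xxfz jkns utk kzgxk rsb ebe zllww
Hunk 3: at line 9 remove [kzgxk,rsb] add [etdqn,ebde,ubwbc] -> 15 lines: vtpvk pft zqyi tvlyw mpmys idul nken xxfz jkns utk etdqn ebde ubwbc ebe zllww
Hunk 4: at line 11 remove [ubwbc] add [zxi] -> 15 lines: vtpvk pft zqyi tvlyw mpmys idul nken xxfz jkns utk etdqn ebde zxi ebe zllww
Hunk 5: at line 7 remove [jkns] add [eaxs,utise] -> 16 lines: vtpvk pft zqyi tvlyw mpmys idul nken xxfz eaxs utise utk etdqn ebde zxi ebe zllww
Hunk 6: at line 12 remove [zxi] add [lczo,ott,qdp] -> 18 lines: vtpvk pft zqyi tvlyw mpmys idul nken xxfz eaxs utise utk etdqn ebde lczo ott qdp ebe zllww
Final line count: 18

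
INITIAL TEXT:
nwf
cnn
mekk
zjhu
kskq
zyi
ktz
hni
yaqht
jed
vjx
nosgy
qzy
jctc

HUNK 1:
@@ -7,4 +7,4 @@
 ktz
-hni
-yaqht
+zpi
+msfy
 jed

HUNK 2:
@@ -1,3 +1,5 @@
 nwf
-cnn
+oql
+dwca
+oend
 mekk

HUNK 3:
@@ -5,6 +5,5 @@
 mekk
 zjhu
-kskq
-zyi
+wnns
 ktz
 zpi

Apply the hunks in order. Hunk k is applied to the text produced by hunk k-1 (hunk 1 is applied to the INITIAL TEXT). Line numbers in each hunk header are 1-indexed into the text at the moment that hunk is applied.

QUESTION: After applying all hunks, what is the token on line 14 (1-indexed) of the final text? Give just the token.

Hunk 1: at line 7 remove [hni,yaqht] add [zpi,msfy] -> 14 lines: nwf cnn mekk zjhu kskq zyi ktz zpi msfy jed vjx nosgy qzy jctc
Hunk 2: at line 1 remove [cnn] add [oql,dwca,oend] -> 16 lines: nwf oql dwca oend mekk zjhu kskq zyi ktz zpi msfy jed vjx nosgy qzy jctc
Hunk 3: at line 5 remove [kskq,zyi] add [wnns] -> 15 lines: nwf oql dwca oend mekk zjhu wnns ktz zpi msfy jed vjx nosgy qzy jctc
Final line 14: qzy

Answer: qzy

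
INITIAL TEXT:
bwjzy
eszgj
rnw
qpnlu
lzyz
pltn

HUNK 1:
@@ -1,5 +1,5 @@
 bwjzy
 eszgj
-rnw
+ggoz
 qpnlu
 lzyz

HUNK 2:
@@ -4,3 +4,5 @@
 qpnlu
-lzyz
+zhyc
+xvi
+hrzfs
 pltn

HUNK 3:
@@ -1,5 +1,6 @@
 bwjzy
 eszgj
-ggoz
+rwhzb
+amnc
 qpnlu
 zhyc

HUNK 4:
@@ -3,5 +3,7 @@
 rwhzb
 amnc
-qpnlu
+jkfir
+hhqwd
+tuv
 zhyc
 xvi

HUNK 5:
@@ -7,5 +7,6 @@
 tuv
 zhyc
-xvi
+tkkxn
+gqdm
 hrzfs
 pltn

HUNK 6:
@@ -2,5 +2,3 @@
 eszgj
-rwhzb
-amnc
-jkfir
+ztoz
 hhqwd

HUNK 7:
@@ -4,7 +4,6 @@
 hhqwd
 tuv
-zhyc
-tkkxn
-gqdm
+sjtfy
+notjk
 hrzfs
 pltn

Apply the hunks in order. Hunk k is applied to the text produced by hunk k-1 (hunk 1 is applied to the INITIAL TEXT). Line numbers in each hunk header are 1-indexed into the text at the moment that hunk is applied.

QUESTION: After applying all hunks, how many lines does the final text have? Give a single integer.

Answer: 9

Derivation:
Hunk 1: at line 1 remove [rnw] add [ggoz] -> 6 lines: bwjzy eszgj ggoz qpnlu lzyz pltn
Hunk 2: at line 4 remove [lzyz] add [zhyc,xvi,hrzfs] -> 8 lines: bwjzy eszgj ggoz qpnlu zhyc xvi hrzfs pltn
Hunk 3: at line 1 remove [ggoz] add [rwhzb,amnc] -> 9 lines: bwjzy eszgj rwhzb amnc qpnlu zhyc xvi hrzfs pltn
Hunk 4: at line 3 remove [qpnlu] add [jkfir,hhqwd,tuv] -> 11 lines: bwjzy eszgj rwhzb amnc jkfir hhqwd tuv zhyc xvi hrzfs pltn
Hunk 5: at line 7 remove [xvi] add [tkkxn,gqdm] -> 12 lines: bwjzy eszgj rwhzb amnc jkfir hhqwd tuv zhyc tkkxn gqdm hrzfs pltn
Hunk 6: at line 2 remove [rwhzb,amnc,jkfir] add [ztoz] -> 10 lines: bwjzy eszgj ztoz hhqwd tuv zhyc tkkxn gqdm hrzfs pltn
Hunk 7: at line 4 remove [zhyc,tkkxn,gqdm] add [sjtfy,notjk] -> 9 lines: bwjzy eszgj ztoz hhqwd tuv sjtfy notjk hrzfs pltn
Final line count: 9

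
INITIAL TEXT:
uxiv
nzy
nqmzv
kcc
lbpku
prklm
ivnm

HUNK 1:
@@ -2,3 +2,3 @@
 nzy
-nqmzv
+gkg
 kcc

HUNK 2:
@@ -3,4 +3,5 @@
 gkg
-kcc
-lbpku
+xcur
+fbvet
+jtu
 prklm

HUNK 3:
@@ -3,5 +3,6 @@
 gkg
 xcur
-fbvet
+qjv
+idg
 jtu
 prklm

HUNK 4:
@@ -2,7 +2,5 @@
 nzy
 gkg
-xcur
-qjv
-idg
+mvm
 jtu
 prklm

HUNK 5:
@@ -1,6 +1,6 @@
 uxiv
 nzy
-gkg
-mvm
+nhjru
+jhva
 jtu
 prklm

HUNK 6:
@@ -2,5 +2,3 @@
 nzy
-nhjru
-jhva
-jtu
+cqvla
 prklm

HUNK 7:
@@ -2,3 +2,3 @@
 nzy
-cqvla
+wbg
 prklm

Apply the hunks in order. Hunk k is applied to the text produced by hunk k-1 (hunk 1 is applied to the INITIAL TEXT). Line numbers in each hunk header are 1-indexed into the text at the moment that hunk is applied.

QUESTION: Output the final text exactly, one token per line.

Answer: uxiv
nzy
wbg
prklm
ivnm

Derivation:
Hunk 1: at line 2 remove [nqmzv] add [gkg] -> 7 lines: uxiv nzy gkg kcc lbpku prklm ivnm
Hunk 2: at line 3 remove [kcc,lbpku] add [xcur,fbvet,jtu] -> 8 lines: uxiv nzy gkg xcur fbvet jtu prklm ivnm
Hunk 3: at line 3 remove [fbvet] add [qjv,idg] -> 9 lines: uxiv nzy gkg xcur qjv idg jtu prklm ivnm
Hunk 4: at line 2 remove [xcur,qjv,idg] add [mvm] -> 7 lines: uxiv nzy gkg mvm jtu prklm ivnm
Hunk 5: at line 1 remove [gkg,mvm] add [nhjru,jhva] -> 7 lines: uxiv nzy nhjru jhva jtu prklm ivnm
Hunk 6: at line 2 remove [nhjru,jhva,jtu] add [cqvla] -> 5 lines: uxiv nzy cqvla prklm ivnm
Hunk 7: at line 2 remove [cqvla] add [wbg] -> 5 lines: uxiv nzy wbg prklm ivnm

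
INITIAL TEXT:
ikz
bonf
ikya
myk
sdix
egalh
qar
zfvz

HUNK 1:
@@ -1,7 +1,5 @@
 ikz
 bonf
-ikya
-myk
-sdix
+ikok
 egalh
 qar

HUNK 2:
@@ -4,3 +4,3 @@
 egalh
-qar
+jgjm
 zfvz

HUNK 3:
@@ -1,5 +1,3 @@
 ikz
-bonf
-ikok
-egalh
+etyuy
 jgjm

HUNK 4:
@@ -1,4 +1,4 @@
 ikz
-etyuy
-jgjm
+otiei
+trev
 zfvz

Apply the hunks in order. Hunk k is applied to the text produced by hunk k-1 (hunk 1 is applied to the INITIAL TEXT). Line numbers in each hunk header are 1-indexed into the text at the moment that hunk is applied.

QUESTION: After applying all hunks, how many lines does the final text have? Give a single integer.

Hunk 1: at line 1 remove [ikya,myk,sdix] add [ikok] -> 6 lines: ikz bonf ikok egalh qar zfvz
Hunk 2: at line 4 remove [qar] add [jgjm] -> 6 lines: ikz bonf ikok egalh jgjm zfvz
Hunk 3: at line 1 remove [bonf,ikok,egalh] add [etyuy] -> 4 lines: ikz etyuy jgjm zfvz
Hunk 4: at line 1 remove [etyuy,jgjm] add [otiei,trev] -> 4 lines: ikz otiei trev zfvz
Final line count: 4

Answer: 4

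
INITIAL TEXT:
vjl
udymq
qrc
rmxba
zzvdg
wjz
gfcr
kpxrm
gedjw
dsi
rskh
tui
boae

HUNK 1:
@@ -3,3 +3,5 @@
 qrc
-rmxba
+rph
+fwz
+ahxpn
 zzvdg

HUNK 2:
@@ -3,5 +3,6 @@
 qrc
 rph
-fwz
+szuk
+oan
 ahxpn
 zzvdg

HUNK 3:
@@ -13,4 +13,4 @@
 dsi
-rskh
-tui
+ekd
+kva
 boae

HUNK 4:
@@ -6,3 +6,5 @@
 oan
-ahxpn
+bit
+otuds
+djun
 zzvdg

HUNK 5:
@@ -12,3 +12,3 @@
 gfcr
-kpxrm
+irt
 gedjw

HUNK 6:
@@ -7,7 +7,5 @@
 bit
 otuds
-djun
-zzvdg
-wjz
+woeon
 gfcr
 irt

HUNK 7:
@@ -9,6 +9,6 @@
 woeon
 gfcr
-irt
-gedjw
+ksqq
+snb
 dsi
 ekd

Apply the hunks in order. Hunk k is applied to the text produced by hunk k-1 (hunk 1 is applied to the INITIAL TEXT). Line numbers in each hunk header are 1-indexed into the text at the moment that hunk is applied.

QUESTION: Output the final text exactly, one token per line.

Answer: vjl
udymq
qrc
rph
szuk
oan
bit
otuds
woeon
gfcr
ksqq
snb
dsi
ekd
kva
boae

Derivation:
Hunk 1: at line 3 remove [rmxba] add [rph,fwz,ahxpn] -> 15 lines: vjl udymq qrc rph fwz ahxpn zzvdg wjz gfcr kpxrm gedjw dsi rskh tui boae
Hunk 2: at line 3 remove [fwz] add [szuk,oan] -> 16 lines: vjl udymq qrc rph szuk oan ahxpn zzvdg wjz gfcr kpxrm gedjw dsi rskh tui boae
Hunk 3: at line 13 remove [rskh,tui] add [ekd,kva] -> 16 lines: vjl udymq qrc rph szuk oan ahxpn zzvdg wjz gfcr kpxrm gedjw dsi ekd kva boae
Hunk 4: at line 6 remove [ahxpn] add [bit,otuds,djun] -> 18 lines: vjl udymq qrc rph szuk oan bit otuds djun zzvdg wjz gfcr kpxrm gedjw dsi ekd kva boae
Hunk 5: at line 12 remove [kpxrm] add [irt] -> 18 lines: vjl udymq qrc rph szuk oan bit otuds djun zzvdg wjz gfcr irt gedjw dsi ekd kva boae
Hunk 6: at line 7 remove [djun,zzvdg,wjz] add [woeon] -> 16 lines: vjl udymq qrc rph szuk oan bit otuds woeon gfcr irt gedjw dsi ekd kva boae
Hunk 7: at line 9 remove [irt,gedjw] add [ksqq,snb] -> 16 lines: vjl udymq qrc rph szuk oan bit otuds woeon gfcr ksqq snb dsi ekd kva boae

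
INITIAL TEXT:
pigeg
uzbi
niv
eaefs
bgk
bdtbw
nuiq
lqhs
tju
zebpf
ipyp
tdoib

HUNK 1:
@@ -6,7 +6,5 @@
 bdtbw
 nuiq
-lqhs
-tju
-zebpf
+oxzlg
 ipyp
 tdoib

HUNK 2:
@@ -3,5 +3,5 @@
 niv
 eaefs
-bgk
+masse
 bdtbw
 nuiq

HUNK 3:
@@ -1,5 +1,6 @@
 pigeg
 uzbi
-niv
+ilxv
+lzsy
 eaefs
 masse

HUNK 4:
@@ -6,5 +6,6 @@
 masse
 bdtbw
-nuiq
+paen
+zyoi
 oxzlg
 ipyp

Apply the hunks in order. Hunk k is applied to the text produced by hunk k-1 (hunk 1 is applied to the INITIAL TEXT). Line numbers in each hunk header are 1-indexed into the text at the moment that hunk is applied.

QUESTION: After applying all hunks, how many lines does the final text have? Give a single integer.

Hunk 1: at line 6 remove [lqhs,tju,zebpf] add [oxzlg] -> 10 lines: pigeg uzbi niv eaefs bgk bdtbw nuiq oxzlg ipyp tdoib
Hunk 2: at line 3 remove [bgk] add [masse] -> 10 lines: pigeg uzbi niv eaefs masse bdtbw nuiq oxzlg ipyp tdoib
Hunk 3: at line 1 remove [niv] add [ilxv,lzsy] -> 11 lines: pigeg uzbi ilxv lzsy eaefs masse bdtbw nuiq oxzlg ipyp tdoib
Hunk 4: at line 6 remove [nuiq] add [paen,zyoi] -> 12 lines: pigeg uzbi ilxv lzsy eaefs masse bdtbw paen zyoi oxzlg ipyp tdoib
Final line count: 12

Answer: 12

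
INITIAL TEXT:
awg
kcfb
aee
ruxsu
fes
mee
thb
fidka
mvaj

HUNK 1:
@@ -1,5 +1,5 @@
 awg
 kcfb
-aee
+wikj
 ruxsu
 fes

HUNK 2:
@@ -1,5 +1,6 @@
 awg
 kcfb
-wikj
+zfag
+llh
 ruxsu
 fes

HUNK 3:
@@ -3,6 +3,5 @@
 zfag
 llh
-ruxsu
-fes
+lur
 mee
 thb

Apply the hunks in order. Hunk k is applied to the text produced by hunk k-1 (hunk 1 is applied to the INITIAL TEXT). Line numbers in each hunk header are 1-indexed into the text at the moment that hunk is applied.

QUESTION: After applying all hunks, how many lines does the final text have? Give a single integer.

Answer: 9

Derivation:
Hunk 1: at line 1 remove [aee] add [wikj] -> 9 lines: awg kcfb wikj ruxsu fes mee thb fidka mvaj
Hunk 2: at line 1 remove [wikj] add [zfag,llh] -> 10 lines: awg kcfb zfag llh ruxsu fes mee thb fidka mvaj
Hunk 3: at line 3 remove [ruxsu,fes] add [lur] -> 9 lines: awg kcfb zfag llh lur mee thb fidka mvaj
Final line count: 9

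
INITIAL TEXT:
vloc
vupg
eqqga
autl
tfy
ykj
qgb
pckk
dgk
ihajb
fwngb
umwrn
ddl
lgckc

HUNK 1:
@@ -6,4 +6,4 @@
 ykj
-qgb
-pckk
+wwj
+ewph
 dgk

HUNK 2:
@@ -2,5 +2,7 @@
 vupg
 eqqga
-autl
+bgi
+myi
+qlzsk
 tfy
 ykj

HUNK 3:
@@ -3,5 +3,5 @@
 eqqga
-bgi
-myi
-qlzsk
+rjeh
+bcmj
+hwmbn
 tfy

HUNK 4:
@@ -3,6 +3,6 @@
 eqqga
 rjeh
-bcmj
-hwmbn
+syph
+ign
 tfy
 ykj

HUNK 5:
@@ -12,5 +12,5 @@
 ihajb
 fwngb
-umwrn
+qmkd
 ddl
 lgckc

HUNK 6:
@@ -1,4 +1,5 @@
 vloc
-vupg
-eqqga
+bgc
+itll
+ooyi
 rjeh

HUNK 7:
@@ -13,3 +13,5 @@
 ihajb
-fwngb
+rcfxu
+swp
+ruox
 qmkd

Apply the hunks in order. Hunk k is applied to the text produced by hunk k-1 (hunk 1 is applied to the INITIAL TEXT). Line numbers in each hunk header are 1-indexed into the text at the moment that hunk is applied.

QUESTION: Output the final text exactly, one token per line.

Answer: vloc
bgc
itll
ooyi
rjeh
syph
ign
tfy
ykj
wwj
ewph
dgk
ihajb
rcfxu
swp
ruox
qmkd
ddl
lgckc

Derivation:
Hunk 1: at line 6 remove [qgb,pckk] add [wwj,ewph] -> 14 lines: vloc vupg eqqga autl tfy ykj wwj ewph dgk ihajb fwngb umwrn ddl lgckc
Hunk 2: at line 2 remove [autl] add [bgi,myi,qlzsk] -> 16 lines: vloc vupg eqqga bgi myi qlzsk tfy ykj wwj ewph dgk ihajb fwngb umwrn ddl lgckc
Hunk 3: at line 3 remove [bgi,myi,qlzsk] add [rjeh,bcmj,hwmbn] -> 16 lines: vloc vupg eqqga rjeh bcmj hwmbn tfy ykj wwj ewph dgk ihajb fwngb umwrn ddl lgckc
Hunk 4: at line 3 remove [bcmj,hwmbn] add [syph,ign] -> 16 lines: vloc vupg eqqga rjeh syph ign tfy ykj wwj ewph dgk ihajb fwngb umwrn ddl lgckc
Hunk 5: at line 12 remove [umwrn] add [qmkd] -> 16 lines: vloc vupg eqqga rjeh syph ign tfy ykj wwj ewph dgk ihajb fwngb qmkd ddl lgckc
Hunk 6: at line 1 remove [vupg,eqqga] add [bgc,itll,ooyi] -> 17 lines: vloc bgc itll ooyi rjeh syph ign tfy ykj wwj ewph dgk ihajb fwngb qmkd ddl lgckc
Hunk 7: at line 13 remove [fwngb] add [rcfxu,swp,ruox] -> 19 lines: vloc bgc itll ooyi rjeh syph ign tfy ykj wwj ewph dgk ihajb rcfxu swp ruox qmkd ddl lgckc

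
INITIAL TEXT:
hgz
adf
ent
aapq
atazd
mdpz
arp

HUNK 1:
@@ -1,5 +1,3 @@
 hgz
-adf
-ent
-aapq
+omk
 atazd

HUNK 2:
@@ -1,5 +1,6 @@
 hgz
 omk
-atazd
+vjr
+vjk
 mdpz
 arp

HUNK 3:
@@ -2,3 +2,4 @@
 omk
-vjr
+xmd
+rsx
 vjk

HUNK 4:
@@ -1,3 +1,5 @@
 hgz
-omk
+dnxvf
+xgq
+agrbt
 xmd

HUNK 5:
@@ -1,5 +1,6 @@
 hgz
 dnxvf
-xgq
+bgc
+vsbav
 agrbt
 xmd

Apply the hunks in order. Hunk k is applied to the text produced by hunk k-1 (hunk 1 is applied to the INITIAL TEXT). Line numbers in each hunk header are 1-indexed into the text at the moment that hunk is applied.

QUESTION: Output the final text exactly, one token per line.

Hunk 1: at line 1 remove [adf,ent,aapq] add [omk] -> 5 lines: hgz omk atazd mdpz arp
Hunk 2: at line 1 remove [atazd] add [vjr,vjk] -> 6 lines: hgz omk vjr vjk mdpz arp
Hunk 3: at line 2 remove [vjr] add [xmd,rsx] -> 7 lines: hgz omk xmd rsx vjk mdpz arp
Hunk 4: at line 1 remove [omk] add [dnxvf,xgq,agrbt] -> 9 lines: hgz dnxvf xgq agrbt xmd rsx vjk mdpz arp
Hunk 5: at line 1 remove [xgq] add [bgc,vsbav] -> 10 lines: hgz dnxvf bgc vsbav agrbt xmd rsx vjk mdpz arp

Answer: hgz
dnxvf
bgc
vsbav
agrbt
xmd
rsx
vjk
mdpz
arp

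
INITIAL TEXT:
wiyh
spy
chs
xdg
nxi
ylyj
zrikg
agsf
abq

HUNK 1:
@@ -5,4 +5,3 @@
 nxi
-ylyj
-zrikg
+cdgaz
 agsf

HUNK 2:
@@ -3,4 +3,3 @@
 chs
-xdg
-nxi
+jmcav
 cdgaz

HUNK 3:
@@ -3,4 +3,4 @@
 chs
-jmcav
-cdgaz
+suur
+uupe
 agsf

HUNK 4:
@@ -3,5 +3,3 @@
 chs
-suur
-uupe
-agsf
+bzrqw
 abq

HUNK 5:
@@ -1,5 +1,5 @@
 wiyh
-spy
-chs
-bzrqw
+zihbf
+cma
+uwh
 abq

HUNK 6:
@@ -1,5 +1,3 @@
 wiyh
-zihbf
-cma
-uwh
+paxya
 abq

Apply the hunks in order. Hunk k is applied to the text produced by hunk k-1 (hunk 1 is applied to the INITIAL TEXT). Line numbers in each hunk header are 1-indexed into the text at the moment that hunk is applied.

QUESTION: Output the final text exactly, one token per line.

Hunk 1: at line 5 remove [ylyj,zrikg] add [cdgaz] -> 8 lines: wiyh spy chs xdg nxi cdgaz agsf abq
Hunk 2: at line 3 remove [xdg,nxi] add [jmcav] -> 7 lines: wiyh spy chs jmcav cdgaz agsf abq
Hunk 3: at line 3 remove [jmcav,cdgaz] add [suur,uupe] -> 7 lines: wiyh spy chs suur uupe agsf abq
Hunk 4: at line 3 remove [suur,uupe,agsf] add [bzrqw] -> 5 lines: wiyh spy chs bzrqw abq
Hunk 5: at line 1 remove [spy,chs,bzrqw] add [zihbf,cma,uwh] -> 5 lines: wiyh zihbf cma uwh abq
Hunk 6: at line 1 remove [zihbf,cma,uwh] add [paxya] -> 3 lines: wiyh paxya abq

Answer: wiyh
paxya
abq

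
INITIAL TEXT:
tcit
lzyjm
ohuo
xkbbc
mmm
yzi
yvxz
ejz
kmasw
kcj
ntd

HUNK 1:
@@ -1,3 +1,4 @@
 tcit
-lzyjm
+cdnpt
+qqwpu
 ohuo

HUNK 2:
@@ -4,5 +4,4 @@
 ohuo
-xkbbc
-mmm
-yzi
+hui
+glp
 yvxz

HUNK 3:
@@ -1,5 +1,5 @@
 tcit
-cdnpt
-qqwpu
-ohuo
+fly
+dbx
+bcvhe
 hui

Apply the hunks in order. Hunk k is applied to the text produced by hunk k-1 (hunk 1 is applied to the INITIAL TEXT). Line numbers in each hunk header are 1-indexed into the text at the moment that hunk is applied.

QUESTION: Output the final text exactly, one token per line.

Hunk 1: at line 1 remove [lzyjm] add [cdnpt,qqwpu] -> 12 lines: tcit cdnpt qqwpu ohuo xkbbc mmm yzi yvxz ejz kmasw kcj ntd
Hunk 2: at line 4 remove [xkbbc,mmm,yzi] add [hui,glp] -> 11 lines: tcit cdnpt qqwpu ohuo hui glp yvxz ejz kmasw kcj ntd
Hunk 3: at line 1 remove [cdnpt,qqwpu,ohuo] add [fly,dbx,bcvhe] -> 11 lines: tcit fly dbx bcvhe hui glp yvxz ejz kmasw kcj ntd

Answer: tcit
fly
dbx
bcvhe
hui
glp
yvxz
ejz
kmasw
kcj
ntd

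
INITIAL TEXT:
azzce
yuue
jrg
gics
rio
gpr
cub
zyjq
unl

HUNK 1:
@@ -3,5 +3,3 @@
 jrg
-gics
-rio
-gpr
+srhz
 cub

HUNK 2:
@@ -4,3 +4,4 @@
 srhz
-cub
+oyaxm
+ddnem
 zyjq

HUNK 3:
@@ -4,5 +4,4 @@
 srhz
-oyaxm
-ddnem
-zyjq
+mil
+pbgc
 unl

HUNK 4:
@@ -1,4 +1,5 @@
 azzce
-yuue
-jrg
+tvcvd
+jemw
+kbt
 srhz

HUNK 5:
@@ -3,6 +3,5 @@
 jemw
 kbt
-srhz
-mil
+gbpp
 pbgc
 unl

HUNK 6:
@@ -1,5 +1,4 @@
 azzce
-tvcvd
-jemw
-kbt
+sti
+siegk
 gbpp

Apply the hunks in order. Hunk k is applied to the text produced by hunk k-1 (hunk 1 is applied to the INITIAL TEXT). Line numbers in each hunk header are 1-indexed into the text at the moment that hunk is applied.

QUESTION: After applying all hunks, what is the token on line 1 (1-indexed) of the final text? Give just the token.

Hunk 1: at line 3 remove [gics,rio,gpr] add [srhz] -> 7 lines: azzce yuue jrg srhz cub zyjq unl
Hunk 2: at line 4 remove [cub] add [oyaxm,ddnem] -> 8 lines: azzce yuue jrg srhz oyaxm ddnem zyjq unl
Hunk 3: at line 4 remove [oyaxm,ddnem,zyjq] add [mil,pbgc] -> 7 lines: azzce yuue jrg srhz mil pbgc unl
Hunk 4: at line 1 remove [yuue,jrg] add [tvcvd,jemw,kbt] -> 8 lines: azzce tvcvd jemw kbt srhz mil pbgc unl
Hunk 5: at line 3 remove [srhz,mil] add [gbpp] -> 7 lines: azzce tvcvd jemw kbt gbpp pbgc unl
Hunk 6: at line 1 remove [tvcvd,jemw,kbt] add [sti,siegk] -> 6 lines: azzce sti siegk gbpp pbgc unl
Final line 1: azzce

Answer: azzce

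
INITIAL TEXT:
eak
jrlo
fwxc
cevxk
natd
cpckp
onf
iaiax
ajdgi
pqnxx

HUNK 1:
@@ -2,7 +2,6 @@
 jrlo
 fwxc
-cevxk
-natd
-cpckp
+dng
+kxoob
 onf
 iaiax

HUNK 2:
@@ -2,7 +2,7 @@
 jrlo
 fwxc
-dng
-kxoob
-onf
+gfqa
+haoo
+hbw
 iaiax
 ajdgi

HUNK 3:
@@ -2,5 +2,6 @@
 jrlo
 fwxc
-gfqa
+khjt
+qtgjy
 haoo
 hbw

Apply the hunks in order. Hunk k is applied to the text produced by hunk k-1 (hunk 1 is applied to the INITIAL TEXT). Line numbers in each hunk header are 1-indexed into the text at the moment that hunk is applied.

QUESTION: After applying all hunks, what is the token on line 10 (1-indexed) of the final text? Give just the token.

Hunk 1: at line 2 remove [cevxk,natd,cpckp] add [dng,kxoob] -> 9 lines: eak jrlo fwxc dng kxoob onf iaiax ajdgi pqnxx
Hunk 2: at line 2 remove [dng,kxoob,onf] add [gfqa,haoo,hbw] -> 9 lines: eak jrlo fwxc gfqa haoo hbw iaiax ajdgi pqnxx
Hunk 3: at line 2 remove [gfqa] add [khjt,qtgjy] -> 10 lines: eak jrlo fwxc khjt qtgjy haoo hbw iaiax ajdgi pqnxx
Final line 10: pqnxx

Answer: pqnxx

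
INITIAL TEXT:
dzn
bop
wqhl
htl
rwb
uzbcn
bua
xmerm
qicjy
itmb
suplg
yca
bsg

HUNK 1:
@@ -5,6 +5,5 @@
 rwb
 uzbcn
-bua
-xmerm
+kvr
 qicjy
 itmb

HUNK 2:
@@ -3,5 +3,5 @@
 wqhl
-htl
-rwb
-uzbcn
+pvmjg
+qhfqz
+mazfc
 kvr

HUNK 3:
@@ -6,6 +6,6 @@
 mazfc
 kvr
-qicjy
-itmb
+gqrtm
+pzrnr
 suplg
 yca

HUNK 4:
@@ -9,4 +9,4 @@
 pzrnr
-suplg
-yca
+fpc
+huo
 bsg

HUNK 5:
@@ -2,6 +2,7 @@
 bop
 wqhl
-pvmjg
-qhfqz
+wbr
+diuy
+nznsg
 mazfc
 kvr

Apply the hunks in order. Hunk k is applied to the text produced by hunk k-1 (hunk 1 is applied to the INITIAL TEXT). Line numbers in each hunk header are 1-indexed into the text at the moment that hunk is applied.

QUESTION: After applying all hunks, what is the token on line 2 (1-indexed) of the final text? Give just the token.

Answer: bop

Derivation:
Hunk 1: at line 5 remove [bua,xmerm] add [kvr] -> 12 lines: dzn bop wqhl htl rwb uzbcn kvr qicjy itmb suplg yca bsg
Hunk 2: at line 3 remove [htl,rwb,uzbcn] add [pvmjg,qhfqz,mazfc] -> 12 lines: dzn bop wqhl pvmjg qhfqz mazfc kvr qicjy itmb suplg yca bsg
Hunk 3: at line 6 remove [qicjy,itmb] add [gqrtm,pzrnr] -> 12 lines: dzn bop wqhl pvmjg qhfqz mazfc kvr gqrtm pzrnr suplg yca bsg
Hunk 4: at line 9 remove [suplg,yca] add [fpc,huo] -> 12 lines: dzn bop wqhl pvmjg qhfqz mazfc kvr gqrtm pzrnr fpc huo bsg
Hunk 5: at line 2 remove [pvmjg,qhfqz] add [wbr,diuy,nznsg] -> 13 lines: dzn bop wqhl wbr diuy nznsg mazfc kvr gqrtm pzrnr fpc huo bsg
Final line 2: bop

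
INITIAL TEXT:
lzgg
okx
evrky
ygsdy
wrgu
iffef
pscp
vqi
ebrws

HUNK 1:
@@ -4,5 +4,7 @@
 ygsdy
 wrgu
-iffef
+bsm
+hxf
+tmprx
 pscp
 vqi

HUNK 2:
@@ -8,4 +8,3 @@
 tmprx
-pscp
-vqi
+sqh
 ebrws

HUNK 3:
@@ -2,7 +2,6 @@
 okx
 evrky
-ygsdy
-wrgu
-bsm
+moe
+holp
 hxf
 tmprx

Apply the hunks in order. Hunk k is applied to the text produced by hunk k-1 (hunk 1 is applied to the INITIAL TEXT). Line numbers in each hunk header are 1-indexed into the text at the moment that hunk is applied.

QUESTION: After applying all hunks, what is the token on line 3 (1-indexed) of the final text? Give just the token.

Hunk 1: at line 4 remove [iffef] add [bsm,hxf,tmprx] -> 11 lines: lzgg okx evrky ygsdy wrgu bsm hxf tmprx pscp vqi ebrws
Hunk 2: at line 8 remove [pscp,vqi] add [sqh] -> 10 lines: lzgg okx evrky ygsdy wrgu bsm hxf tmprx sqh ebrws
Hunk 3: at line 2 remove [ygsdy,wrgu,bsm] add [moe,holp] -> 9 lines: lzgg okx evrky moe holp hxf tmprx sqh ebrws
Final line 3: evrky

Answer: evrky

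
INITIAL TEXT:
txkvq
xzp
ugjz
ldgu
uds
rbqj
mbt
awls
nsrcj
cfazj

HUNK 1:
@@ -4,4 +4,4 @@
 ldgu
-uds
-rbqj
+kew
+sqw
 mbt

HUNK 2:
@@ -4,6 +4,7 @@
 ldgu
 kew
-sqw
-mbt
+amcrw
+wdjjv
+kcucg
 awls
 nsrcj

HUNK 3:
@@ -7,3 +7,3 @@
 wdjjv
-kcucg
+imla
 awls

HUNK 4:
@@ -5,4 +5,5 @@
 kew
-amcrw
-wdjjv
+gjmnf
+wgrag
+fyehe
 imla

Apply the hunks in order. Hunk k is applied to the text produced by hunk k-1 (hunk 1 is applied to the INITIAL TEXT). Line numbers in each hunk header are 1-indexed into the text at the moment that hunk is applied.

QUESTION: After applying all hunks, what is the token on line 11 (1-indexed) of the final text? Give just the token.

Answer: nsrcj

Derivation:
Hunk 1: at line 4 remove [uds,rbqj] add [kew,sqw] -> 10 lines: txkvq xzp ugjz ldgu kew sqw mbt awls nsrcj cfazj
Hunk 2: at line 4 remove [sqw,mbt] add [amcrw,wdjjv,kcucg] -> 11 lines: txkvq xzp ugjz ldgu kew amcrw wdjjv kcucg awls nsrcj cfazj
Hunk 3: at line 7 remove [kcucg] add [imla] -> 11 lines: txkvq xzp ugjz ldgu kew amcrw wdjjv imla awls nsrcj cfazj
Hunk 4: at line 5 remove [amcrw,wdjjv] add [gjmnf,wgrag,fyehe] -> 12 lines: txkvq xzp ugjz ldgu kew gjmnf wgrag fyehe imla awls nsrcj cfazj
Final line 11: nsrcj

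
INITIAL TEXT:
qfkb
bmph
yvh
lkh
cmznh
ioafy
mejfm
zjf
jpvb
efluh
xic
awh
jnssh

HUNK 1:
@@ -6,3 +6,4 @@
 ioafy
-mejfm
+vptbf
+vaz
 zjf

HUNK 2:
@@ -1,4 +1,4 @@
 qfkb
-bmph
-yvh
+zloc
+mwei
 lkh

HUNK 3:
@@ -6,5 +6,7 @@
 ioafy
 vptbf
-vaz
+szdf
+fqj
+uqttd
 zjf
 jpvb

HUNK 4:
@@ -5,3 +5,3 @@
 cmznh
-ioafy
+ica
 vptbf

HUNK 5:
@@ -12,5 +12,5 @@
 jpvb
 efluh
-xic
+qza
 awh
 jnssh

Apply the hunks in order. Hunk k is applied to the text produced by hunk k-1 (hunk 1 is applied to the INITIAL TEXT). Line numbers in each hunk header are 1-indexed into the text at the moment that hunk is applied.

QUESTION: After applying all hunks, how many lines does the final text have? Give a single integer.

Hunk 1: at line 6 remove [mejfm] add [vptbf,vaz] -> 14 lines: qfkb bmph yvh lkh cmznh ioafy vptbf vaz zjf jpvb efluh xic awh jnssh
Hunk 2: at line 1 remove [bmph,yvh] add [zloc,mwei] -> 14 lines: qfkb zloc mwei lkh cmznh ioafy vptbf vaz zjf jpvb efluh xic awh jnssh
Hunk 3: at line 6 remove [vaz] add [szdf,fqj,uqttd] -> 16 lines: qfkb zloc mwei lkh cmznh ioafy vptbf szdf fqj uqttd zjf jpvb efluh xic awh jnssh
Hunk 4: at line 5 remove [ioafy] add [ica] -> 16 lines: qfkb zloc mwei lkh cmznh ica vptbf szdf fqj uqttd zjf jpvb efluh xic awh jnssh
Hunk 5: at line 12 remove [xic] add [qza] -> 16 lines: qfkb zloc mwei lkh cmznh ica vptbf szdf fqj uqttd zjf jpvb efluh qza awh jnssh
Final line count: 16

Answer: 16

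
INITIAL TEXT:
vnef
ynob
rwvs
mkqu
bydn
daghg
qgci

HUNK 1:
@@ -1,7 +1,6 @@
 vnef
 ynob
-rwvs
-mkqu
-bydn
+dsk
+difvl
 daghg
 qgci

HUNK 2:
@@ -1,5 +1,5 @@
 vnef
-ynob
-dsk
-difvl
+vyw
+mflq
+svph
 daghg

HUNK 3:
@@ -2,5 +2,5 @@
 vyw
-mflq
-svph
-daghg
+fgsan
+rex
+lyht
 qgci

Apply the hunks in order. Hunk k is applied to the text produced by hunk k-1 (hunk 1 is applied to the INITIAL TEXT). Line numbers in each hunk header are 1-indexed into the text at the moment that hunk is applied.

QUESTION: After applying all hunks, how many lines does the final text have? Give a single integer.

Answer: 6

Derivation:
Hunk 1: at line 1 remove [rwvs,mkqu,bydn] add [dsk,difvl] -> 6 lines: vnef ynob dsk difvl daghg qgci
Hunk 2: at line 1 remove [ynob,dsk,difvl] add [vyw,mflq,svph] -> 6 lines: vnef vyw mflq svph daghg qgci
Hunk 3: at line 2 remove [mflq,svph,daghg] add [fgsan,rex,lyht] -> 6 lines: vnef vyw fgsan rex lyht qgci
Final line count: 6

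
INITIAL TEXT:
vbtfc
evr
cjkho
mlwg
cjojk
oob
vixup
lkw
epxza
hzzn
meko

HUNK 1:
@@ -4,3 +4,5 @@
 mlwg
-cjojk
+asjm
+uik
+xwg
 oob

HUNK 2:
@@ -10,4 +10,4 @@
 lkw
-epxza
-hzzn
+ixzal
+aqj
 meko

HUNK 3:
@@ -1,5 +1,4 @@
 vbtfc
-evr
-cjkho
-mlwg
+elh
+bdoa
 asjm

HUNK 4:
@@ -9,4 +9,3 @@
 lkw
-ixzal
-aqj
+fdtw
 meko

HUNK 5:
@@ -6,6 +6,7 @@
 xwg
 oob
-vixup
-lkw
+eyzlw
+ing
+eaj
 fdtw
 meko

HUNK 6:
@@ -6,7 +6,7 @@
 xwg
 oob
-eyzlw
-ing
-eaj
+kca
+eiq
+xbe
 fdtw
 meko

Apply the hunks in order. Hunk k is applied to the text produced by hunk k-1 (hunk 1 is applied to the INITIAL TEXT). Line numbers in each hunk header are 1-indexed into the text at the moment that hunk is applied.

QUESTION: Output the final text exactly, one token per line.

Hunk 1: at line 4 remove [cjojk] add [asjm,uik,xwg] -> 13 lines: vbtfc evr cjkho mlwg asjm uik xwg oob vixup lkw epxza hzzn meko
Hunk 2: at line 10 remove [epxza,hzzn] add [ixzal,aqj] -> 13 lines: vbtfc evr cjkho mlwg asjm uik xwg oob vixup lkw ixzal aqj meko
Hunk 3: at line 1 remove [evr,cjkho,mlwg] add [elh,bdoa] -> 12 lines: vbtfc elh bdoa asjm uik xwg oob vixup lkw ixzal aqj meko
Hunk 4: at line 9 remove [ixzal,aqj] add [fdtw] -> 11 lines: vbtfc elh bdoa asjm uik xwg oob vixup lkw fdtw meko
Hunk 5: at line 6 remove [vixup,lkw] add [eyzlw,ing,eaj] -> 12 lines: vbtfc elh bdoa asjm uik xwg oob eyzlw ing eaj fdtw meko
Hunk 6: at line 6 remove [eyzlw,ing,eaj] add [kca,eiq,xbe] -> 12 lines: vbtfc elh bdoa asjm uik xwg oob kca eiq xbe fdtw meko

Answer: vbtfc
elh
bdoa
asjm
uik
xwg
oob
kca
eiq
xbe
fdtw
meko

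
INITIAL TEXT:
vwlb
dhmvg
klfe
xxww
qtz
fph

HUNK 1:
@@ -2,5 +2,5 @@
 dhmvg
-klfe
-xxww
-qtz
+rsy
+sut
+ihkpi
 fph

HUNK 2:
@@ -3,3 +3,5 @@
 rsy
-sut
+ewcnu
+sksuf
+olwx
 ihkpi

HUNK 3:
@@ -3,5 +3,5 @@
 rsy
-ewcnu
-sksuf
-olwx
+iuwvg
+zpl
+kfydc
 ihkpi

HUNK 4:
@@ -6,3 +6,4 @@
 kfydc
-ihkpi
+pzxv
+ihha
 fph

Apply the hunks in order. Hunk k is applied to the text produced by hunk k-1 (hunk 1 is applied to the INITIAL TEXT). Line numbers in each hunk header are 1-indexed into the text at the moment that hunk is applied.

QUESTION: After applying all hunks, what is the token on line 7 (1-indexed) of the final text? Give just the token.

Answer: pzxv

Derivation:
Hunk 1: at line 2 remove [klfe,xxww,qtz] add [rsy,sut,ihkpi] -> 6 lines: vwlb dhmvg rsy sut ihkpi fph
Hunk 2: at line 3 remove [sut] add [ewcnu,sksuf,olwx] -> 8 lines: vwlb dhmvg rsy ewcnu sksuf olwx ihkpi fph
Hunk 3: at line 3 remove [ewcnu,sksuf,olwx] add [iuwvg,zpl,kfydc] -> 8 lines: vwlb dhmvg rsy iuwvg zpl kfydc ihkpi fph
Hunk 4: at line 6 remove [ihkpi] add [pzxv,ihha] -> 9 lines: vwlb dhmvg rsy iuwvg zpl kfydc pzxv ihha fph
Final line 7: pzxv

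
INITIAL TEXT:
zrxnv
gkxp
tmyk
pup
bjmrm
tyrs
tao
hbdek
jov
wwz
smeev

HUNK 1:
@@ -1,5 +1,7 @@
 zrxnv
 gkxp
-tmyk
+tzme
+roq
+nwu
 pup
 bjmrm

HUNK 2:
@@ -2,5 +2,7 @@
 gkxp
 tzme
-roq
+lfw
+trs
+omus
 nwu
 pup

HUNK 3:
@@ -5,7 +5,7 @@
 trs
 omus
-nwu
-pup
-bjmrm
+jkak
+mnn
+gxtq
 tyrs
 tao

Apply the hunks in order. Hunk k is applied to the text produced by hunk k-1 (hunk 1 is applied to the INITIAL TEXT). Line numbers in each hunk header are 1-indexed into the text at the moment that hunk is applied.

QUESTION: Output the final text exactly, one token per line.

Answer: zrxnv
gkxp
tzme
lfw
trs
omus
jkak
mnn
gxtq
tyrs
tao
hbdek
jov
wwz
smeev

Derivation:
Hunk 1: at line 1 remove [tmyk] add [tzme,roq,nwu] -> 13 lines: zrxnv gkxp tzme roq nwu pup bjmrm tyrs tao hbdek jov wwz smeev
Hunk 2: at line 2 remove [roq] add [lfw,trs,omus] -> 15 lines: zrxnv gkxp tzme lfw trs omus nwu pup bjmrm tyrs tao hbdek jov wwz smeev
Hunk 3: at line 5 remove [nwu,pup,bjmrm] add [jkak,mnn,gxtq] -> 15 lines: zrxnv gkxp tzme lfw trs omus jkak mnn gxtq tyrs tao hbdek jov wwz smeev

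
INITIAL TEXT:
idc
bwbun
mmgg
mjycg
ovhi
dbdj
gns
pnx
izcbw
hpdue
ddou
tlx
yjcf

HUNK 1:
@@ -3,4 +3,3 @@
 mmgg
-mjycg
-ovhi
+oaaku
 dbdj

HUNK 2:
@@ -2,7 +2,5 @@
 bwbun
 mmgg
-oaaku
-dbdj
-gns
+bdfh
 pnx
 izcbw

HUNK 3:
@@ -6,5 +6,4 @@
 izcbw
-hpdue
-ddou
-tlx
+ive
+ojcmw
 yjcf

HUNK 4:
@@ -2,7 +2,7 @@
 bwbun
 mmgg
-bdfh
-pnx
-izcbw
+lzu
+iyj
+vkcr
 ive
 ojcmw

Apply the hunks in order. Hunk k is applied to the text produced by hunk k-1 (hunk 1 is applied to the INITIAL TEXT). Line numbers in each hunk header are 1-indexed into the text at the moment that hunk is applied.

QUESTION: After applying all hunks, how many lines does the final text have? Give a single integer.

Answer: 9

Derivation:
Hunk 1: at line 3 remove [mjycg,ovhi] add [oaaku] -> 12 lines: idc bwbun mmgg oaaku dbdj gns pnx izcbw hpdue ddou tlx yjcf
Hunk 2: at line 2 remove [oaaku,dbdj,gns] add [bdfh] -> 10 lines: idc bwbun mmgg bdfh pnx izcbw hpdue ddou tlx yjcf
Hunk 3: at line 6 remove [hpdue,ddou,tlx] add [ive,ojcmw] -> 9 lines: idc bwbun mmgg bdfh pnx izcbw ive ojcmw yjcf
Hunk 4: at line 2 remove [bdfh,pnx,izcbw] add [lzu,iyj,vkcr] -> 9 lines: idc bwbun mmgg lzu iyj vkcr ive ojcmw yjcf
Final line count: 9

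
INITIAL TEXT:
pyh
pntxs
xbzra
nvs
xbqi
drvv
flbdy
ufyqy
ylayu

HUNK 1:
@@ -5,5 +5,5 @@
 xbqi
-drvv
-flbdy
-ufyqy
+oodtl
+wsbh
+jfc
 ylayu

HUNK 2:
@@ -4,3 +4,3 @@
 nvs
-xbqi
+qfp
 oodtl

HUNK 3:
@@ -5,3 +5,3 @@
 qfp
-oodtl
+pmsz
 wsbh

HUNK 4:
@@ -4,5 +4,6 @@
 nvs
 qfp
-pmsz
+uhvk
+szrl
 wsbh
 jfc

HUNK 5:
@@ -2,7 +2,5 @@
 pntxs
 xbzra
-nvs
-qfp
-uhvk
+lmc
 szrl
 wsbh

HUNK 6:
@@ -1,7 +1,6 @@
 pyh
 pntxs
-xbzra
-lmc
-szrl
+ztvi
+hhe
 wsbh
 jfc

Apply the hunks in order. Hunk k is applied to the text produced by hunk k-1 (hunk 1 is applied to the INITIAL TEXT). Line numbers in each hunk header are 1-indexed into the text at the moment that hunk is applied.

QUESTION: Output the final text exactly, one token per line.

Hunk 1: at line 5 remove [drvv,flbdy,ufyqy] add [oodtl,wsbh,jfc] -> 9 lines: pyh pntxs xbzra nvs xbqi oodtl wsbh jfc ylayu
Hunk 2: at line 4 remove [xbqi] add [qfp] -> 9 lines: pyh pntxs xbzra nvs qfp oodtl wsbh jfc ylayu
Hunk 3: at line 5 remove [oodtl] add [pmsz] -> 9 lines: pyh pntxs xbzra nvs qfp pmsz wsbh jfc ylayu
Hunk 4: at line 4 remove [pmsz] add [uhvk,szrl] -> 10 lines: pyh pntxs xbzra nvs qfp uhvk szrl wsbh jfc ylayu
Hunk 5: at line 2 remove [nvs,qfp,uhvk] add [lmc] -> 8 lines: pyh pntxs xbzra lmc szrl wsbh jfc ylayu
Hunk 6: at line 1 remove [xbzra,lmc,szrl] add [ztvi,hhe] -> 7 lines: pyh pntxs ztvi hhe wsbh jfc ylayu

Answer: pyh
pntxs
ztvi
hhe
wsbh
jfc
ylayu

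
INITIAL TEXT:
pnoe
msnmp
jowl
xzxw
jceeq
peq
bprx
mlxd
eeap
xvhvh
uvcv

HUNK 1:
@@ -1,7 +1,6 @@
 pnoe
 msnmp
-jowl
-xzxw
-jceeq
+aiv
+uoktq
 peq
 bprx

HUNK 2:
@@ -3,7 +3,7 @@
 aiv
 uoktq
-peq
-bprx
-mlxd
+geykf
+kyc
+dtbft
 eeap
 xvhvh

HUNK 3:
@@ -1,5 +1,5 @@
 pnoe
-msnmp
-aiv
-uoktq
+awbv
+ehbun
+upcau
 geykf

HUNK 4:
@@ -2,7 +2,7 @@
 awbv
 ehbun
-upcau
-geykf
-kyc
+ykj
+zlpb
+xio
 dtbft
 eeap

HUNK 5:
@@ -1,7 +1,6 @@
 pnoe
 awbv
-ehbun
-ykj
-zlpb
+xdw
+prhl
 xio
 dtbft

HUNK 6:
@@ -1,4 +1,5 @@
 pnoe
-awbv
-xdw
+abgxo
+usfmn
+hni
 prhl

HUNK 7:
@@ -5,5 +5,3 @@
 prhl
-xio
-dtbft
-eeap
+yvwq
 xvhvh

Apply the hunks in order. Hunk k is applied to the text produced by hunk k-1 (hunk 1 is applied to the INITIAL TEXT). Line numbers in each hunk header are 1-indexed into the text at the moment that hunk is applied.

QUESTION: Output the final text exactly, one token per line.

Answer: pnoe
abgxo
usfmn
hni
prhl
yvwq
xvhvh
uvcv

Derivation:
Hunk 1: at line 1 remove [jowl,xzxw,jceeq] add [aiv,uoktq] -> 10 lines: pnoe msnmp aiv uoktq peq bprx mlxd eeap xvhvh uvcv
Hunk 2: at line 3 remove [peq,bprx,mlxd] add [geykf,kyc,dtbft] -> 10 lines: pnoe msnmp aiv uoktq geykf kyc dtbft eeap xvhvh uvcv
Hunk 3: at line 1 remove [msnmp,aiv,uoktq] add [awbv,ehbun,upcau] -> 10 lines: pnoe awbv ehbun upcau geykf kyc dtbft eeap xvhvh uvcv
Hunk 4: at line 2 remove [upcau,geykf,kyc] add [ykj,zlpb,xio] -> 10 lines: pnoe awbv ehbun ykj zlpb xio dtbft eeap xvhvh uvcv
Hunk 5: at line 1 remove [ehbun,ykj,zlpb] add [xdw,prhl] -> 9 lines: pnoe awbv xdw prhl xio dtbft eeap xvhvh uvcv
Hunk 6: at line 1 remove [awbv,xdw] add [abgxo,usfmn,hni] -> 10 lines: pnoe abgxo usfmn hni prhl xio dtbft eeap xvhvh uvcv
Hunk 7: at line 5 remove [xio,dtbft,eeap] add [yvwq] -> 8 lines: pnoe abgxo usfmn hni prhl yvwq xvhvh uvcv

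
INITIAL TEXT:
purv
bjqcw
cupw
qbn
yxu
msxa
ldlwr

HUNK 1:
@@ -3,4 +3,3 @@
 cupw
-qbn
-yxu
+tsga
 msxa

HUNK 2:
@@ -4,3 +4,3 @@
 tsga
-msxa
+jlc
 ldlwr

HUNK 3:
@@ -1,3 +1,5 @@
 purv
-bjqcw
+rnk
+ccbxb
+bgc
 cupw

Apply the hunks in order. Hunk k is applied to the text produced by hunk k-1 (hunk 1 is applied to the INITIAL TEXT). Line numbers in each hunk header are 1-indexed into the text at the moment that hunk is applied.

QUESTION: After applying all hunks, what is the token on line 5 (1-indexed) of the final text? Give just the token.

Answer: cupw

Derivation:
Hunk 1: at line 3 remove [qbn,yxu] add [tsga] -> 6 lines: purv bjqcw cupw tsga msxa ldlwr
Hunk 2: at line 4 remove [msxa] add [jlc] -> 6 lines: purv bjqcw cupw tsga jlc ldlwr
Hunk 3: at line 1 remove [bjqcw] add [rnk,ccbxb,bgc] -> 8 lines: purv rnk ccbxb bgc cupw tsga jlc ldlwr
Final line 5: cupw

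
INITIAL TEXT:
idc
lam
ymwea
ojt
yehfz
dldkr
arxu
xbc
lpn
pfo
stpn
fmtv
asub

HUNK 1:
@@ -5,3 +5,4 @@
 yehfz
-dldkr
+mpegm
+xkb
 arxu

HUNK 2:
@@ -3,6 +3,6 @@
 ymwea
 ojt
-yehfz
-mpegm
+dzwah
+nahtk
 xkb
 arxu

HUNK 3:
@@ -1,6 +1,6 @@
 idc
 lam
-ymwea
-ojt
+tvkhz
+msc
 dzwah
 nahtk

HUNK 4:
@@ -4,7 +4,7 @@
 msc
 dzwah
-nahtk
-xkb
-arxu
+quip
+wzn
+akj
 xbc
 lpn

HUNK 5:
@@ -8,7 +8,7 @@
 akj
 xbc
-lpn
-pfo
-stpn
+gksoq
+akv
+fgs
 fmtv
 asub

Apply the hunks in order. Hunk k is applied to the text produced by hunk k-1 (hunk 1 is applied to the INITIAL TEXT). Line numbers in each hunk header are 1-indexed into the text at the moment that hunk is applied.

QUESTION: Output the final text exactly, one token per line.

Hunk 1: at line 5 remove [dldkr] add [mpegm,xkb] -> 14 lines: idc lam ymwea ojt yehfz mpegm xkb arxu xbc lpn pfo stpn fmtv asub
Hunk 2: at line 3 remove [yehfz,mpegm] add [dzwah,nahtk] -> 14 lines: idc lam ymwea ojt dzwah nahtk xkb arxu xbc lpn pfo stpn fmtv asub
Hunk 3: at line 1 remove [ymwea,ojt] add [tvkhz,msc] -> 14 lines: idc lam tvkhz msc dzwah nahtk xkb arxu xbc lpn pfo stpn fmtv asub
Hunk 4: at line 4 remove [nahtk,xkb,arxu] add [quip,wzn,akj] -> 14 lines: idc lam tvkhz msc dzwah quip wzn akj xbc lpn pfo stpn fmtv asub
Hunk 5: at line 8 remove [lpn,pfo,stpn] add [gksoq,akv,fgs] -> 14 lines: idc lam tvkhz msc dzwah quip wzn akj xbc gksoq akv fgs fmtv asub

Answer: idc
lam
tvkhz
msc
dzwah
quip
wzn
akj
xbc
gksoq
akv
fgs
fmtv
asub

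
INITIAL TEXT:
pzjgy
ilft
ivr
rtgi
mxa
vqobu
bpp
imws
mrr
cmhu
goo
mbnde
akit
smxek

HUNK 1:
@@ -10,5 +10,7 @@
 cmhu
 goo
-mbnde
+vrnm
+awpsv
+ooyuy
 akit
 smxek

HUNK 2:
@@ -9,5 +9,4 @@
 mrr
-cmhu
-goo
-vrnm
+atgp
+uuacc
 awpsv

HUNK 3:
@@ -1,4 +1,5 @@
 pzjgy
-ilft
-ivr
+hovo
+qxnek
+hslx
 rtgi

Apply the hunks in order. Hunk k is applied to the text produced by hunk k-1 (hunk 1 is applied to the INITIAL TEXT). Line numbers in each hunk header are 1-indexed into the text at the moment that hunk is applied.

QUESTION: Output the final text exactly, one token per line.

Hunk 1: at line 10 remove [mbnde] add [vrnm,awpsv,ooyuy] -> 16 lines: pzjgy ilft ivr rtgi mxa vqobu bpp imws mrr cmhu goo vrnm awpsv ooyuy akit smxek
Hunk 2: at line 9 remove [cmhu,goo,vrnm] add [atgp,uuacc] -> 15 lines: pzjgy ilft ivr rtgi mxa vqobu bpp imws mrr atgp uuacc awpsv ooyuy akit smxek
Hunk 3: at line 1 remove [ilft,ivr] add [hovo,qxnek,hslx] -> 16 lines: pzjgy hovo qxnek hslx rtgi mxa vqobu bpp imws mrr atgp uuacc awpsv ooyuy akit smxek

Answer: pzjgy
hovo
qxnek
hslx
rtgi
mxa
vqobu
bpp
imws
mrr
atgp
uuacc
awpsv
ooyuy
akit
smxek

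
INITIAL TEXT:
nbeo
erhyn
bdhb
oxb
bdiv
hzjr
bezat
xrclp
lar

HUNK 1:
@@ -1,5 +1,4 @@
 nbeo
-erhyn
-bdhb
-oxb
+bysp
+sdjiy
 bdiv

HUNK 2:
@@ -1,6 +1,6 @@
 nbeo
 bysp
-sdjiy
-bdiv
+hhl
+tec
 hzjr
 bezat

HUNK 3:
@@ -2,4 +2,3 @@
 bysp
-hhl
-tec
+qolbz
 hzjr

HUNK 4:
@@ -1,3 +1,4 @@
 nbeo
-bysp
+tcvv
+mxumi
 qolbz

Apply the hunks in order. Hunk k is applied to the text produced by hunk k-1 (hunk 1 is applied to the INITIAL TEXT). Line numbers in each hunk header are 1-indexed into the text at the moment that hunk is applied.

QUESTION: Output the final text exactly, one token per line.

Answer: nbeo
tcvv
mxumi
qolbz
hzjr
bezat
xrclp
lar

Derivation:
Hunk 1: at line 1 remove [erhyn,bdhb,oxb] add [bysp,sdjiy] -> 8 lines: nbeo bysp sdjiy bdiv hzjr bezat xrclp lar
Hunk 2: at line 1 remove [sdjiy,bdiv] add [hhl,tec] -> 8 lines: nbeo bysp hhl tec hzjr bezat xrclp lar
Hunk 3: at line 2 remove [hhl,tec] add [qolbz] -> 7 lines: nbeo bysp qolbz hzjr bezat xrclp lar
Hunk 4: at line 1 remove [bysp] add [tcvv,mxumi] -> 8 lines: nbeo tcvv mxumi qolbz hzjr bezat xrclp lar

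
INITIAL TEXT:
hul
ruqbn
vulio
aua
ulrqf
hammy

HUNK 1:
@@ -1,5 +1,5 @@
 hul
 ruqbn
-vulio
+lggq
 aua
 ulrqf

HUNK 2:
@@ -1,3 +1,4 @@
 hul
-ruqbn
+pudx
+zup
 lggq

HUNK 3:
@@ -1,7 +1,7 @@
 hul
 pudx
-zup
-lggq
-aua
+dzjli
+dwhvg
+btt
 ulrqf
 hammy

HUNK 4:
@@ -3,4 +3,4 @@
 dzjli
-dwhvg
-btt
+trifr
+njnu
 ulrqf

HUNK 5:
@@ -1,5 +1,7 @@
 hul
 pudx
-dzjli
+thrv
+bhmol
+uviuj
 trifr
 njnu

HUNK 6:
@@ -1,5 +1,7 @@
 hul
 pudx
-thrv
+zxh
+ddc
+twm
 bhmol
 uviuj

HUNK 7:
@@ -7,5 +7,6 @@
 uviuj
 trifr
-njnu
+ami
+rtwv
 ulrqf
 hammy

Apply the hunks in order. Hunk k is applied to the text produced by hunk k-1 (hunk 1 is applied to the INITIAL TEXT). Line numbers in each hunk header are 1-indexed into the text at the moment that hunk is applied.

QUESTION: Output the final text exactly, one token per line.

Answer: hul
pudx
zxh
ddc
twm
bhmol
uviuj
trifr
ami
rtwv
ulrqf
hammy

Derivation:
Hunk 1: at line 1 remove [vulio] add [lggq] -> 6 lines: hul ruqbn lggq aua ulrqf hammy
Hunk 2: at line 1 remove [ruqbn] add [pudx,zup] -> 7 lines: hul pudx zup lggq aua ulrqf hammy
Hunk 3: at line 1 remove [zup,lggq,aua] add [dzjli,dwhvg,btt] -> 7 lines: hul pudx dzjli dwhvg btt ulrqf hammy
Hunk 4: at line 3 remove [dwhvg,btt] add [trifr,njnu] -> 7 lines: hul pudx dzjli trifr njnu ulrqf hammy
Hunk 5: at line 1 remove [dzjli] add [thrv,bhmol,uviuj] -> 9 lines: hul pudx thrv bhmol uviuj trifr njnu ulrqf hammy
Hunk 6: at line 1 remove [thrv] add [zxh,ddc,twm] -> 11 lines: hul pudx zxh ddc twm bhmol uviuj trifr njnu ulrqf hammy
Hunk 7: at line 7 remove [njnu] add [ami,rtwv] -> 12 lines: hul pudx zxh ddc twm bhmol uviuj trifr ami rtwv ulrqf hammy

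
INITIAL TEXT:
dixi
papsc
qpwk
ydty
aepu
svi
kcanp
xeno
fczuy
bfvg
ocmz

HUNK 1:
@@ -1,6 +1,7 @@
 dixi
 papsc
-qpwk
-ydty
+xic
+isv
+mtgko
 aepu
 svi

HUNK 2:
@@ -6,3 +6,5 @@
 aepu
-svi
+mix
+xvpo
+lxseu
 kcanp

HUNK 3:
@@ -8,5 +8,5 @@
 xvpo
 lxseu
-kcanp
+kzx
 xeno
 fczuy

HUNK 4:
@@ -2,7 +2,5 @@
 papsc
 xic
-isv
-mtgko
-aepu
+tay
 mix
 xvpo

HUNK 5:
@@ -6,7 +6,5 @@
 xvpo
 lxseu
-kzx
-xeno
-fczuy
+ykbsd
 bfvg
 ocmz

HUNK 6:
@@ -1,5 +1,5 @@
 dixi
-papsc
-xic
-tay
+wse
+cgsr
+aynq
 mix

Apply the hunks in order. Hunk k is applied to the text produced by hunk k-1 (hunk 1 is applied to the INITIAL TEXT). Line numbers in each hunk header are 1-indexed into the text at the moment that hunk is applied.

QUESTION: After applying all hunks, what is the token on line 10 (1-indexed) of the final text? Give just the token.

Answer: ocmz

Derivation:
Hunk 1: at line 1 remove [qpwk,ydty] add [xic,isv,mtgko] -> 12 lines: dixi papsc xic isv mtgko aepu svi kcanp xeno fczuy bfvg ocmz
Hunk 2: at line 6 remove [svi] add [mix,xvpo,lxseu] -> 14 lines: dixi papsc xic isv mtgko aepu mix xvpo lxseu kcanp xeno fczuy bfvg ocmz
Hunk 3: at line 8 remove [kcanp] add [kzx] -> 14 lines: dixi papsc xic isv mtgko aepu mix xvpo lxseu kzx xeno fczuy bfvg ocmz
Hunk 4: at line 2 remove [isv,mtgko,aepu] add [tay] -> 12 lines: dixi papsc xic tay mix xvpo lxseu kzx xeno fczuy bfvg ocmz
Hunk 5: at line 6 remove [kzx,xeno,fczuy] add [ykbsd] -> 10 lines: dixi papsc xic tay mix xvpo lxseu ykbsd bfvg ocmz
Hunk 6: at line 1 remove [papsc,xic,tay] add [wse,cgsr,aynq] -> 10 lines: dixi wse cgsr aynq mix xvpo lxseu ykbsd bfvg ocmz
Final line 10: ocmz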